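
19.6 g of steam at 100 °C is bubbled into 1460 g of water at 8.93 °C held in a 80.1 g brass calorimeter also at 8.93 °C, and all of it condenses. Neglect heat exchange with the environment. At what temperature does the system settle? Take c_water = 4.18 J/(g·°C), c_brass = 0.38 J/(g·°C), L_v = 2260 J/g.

T_f ≈ 17.3 °C

Let T be the final temperature. ΣQ_i = 0:
latent heat released on condensation: 19.6×2260 = 44296
  condensate cools 100→T: 19.6×4.18×(T − 100) = 81.93(T − 100)
  original water: 6102.8(T − 8.93)
  cup: 30.44(T − 8.93)
6215.2 T = 44296 + 8192.8 + 54770 = 107259
T ≈ 17.26 °C, under the boiling point, so the assumption holds.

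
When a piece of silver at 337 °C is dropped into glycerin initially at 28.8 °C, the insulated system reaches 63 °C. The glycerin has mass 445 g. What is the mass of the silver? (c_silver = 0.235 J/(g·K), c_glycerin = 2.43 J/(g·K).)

m ≈ 574 g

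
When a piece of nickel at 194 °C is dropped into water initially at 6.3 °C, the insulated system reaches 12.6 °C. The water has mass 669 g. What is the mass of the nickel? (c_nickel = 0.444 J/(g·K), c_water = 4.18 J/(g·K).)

m ≈ 219 g

|Q_nickel| = |Q_water|:
m×0.444×(194 − 12.6) = 669×4.18×(12.6 − 6.3)
80.54 m = 17617  ⇒  m ≈ 218.7 g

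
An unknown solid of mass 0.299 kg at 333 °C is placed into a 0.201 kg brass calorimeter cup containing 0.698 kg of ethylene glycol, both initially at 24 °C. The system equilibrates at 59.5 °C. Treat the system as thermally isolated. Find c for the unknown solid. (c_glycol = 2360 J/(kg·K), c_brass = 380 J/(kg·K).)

Let T be the final temperature. ΣQ_i = 0:
0.299·c·(59.5 − 333) + 0.698·2360·(59.5 − 24) + 0.201·380·(59.5 − 24) = 0
-81.78 c = -61190
c = -61190/-81.78 ≈ 748.3 J/(kg·K)

c ≈ 748 J/(kg·K)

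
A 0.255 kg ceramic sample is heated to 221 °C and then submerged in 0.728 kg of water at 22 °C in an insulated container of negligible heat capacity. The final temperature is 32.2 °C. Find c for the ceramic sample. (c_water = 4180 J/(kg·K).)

c ≈ 645 J/(kg·K)

Net heat exchanged in the isolated system is zero:
0.255·c·(32.2 − 221) + 0.728·4180·(32.2 − 22) = 0
-48.14 c = -31039
c = -31039/-48.14 ≈ 644.7 J/(kg·K)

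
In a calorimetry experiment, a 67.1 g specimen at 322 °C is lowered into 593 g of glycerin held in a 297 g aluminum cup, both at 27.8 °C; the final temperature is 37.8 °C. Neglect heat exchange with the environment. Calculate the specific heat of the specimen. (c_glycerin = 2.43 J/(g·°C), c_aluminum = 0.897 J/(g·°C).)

c ≈ 0.895 J/(g·°C)

Net heat exchanged in the isolated system is zero:
67.1·c·(37.8 − 322) + 593·2.43·(37.8 − 27.8) + 297·0.897·(37.8 − 27.8) = 0
-19070 c = -17074
c = -17074/-19070 ≈ 0.8953 J/(g·°C)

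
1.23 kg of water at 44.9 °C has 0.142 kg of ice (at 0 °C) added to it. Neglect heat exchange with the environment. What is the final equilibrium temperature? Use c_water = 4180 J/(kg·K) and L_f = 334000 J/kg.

Sum of m c ΔT and latent-heat terms is zero:
melt ice: 0.142·334000 = 47428; warm the meltwater: 593.56 T; water: 5141.4(T − 44.9)
5735 T = 230849 − 47428 = 183421
T ≈ 31.98 °C (positive, so assuming full melt was valid).

T_f ≈ 32.0 °C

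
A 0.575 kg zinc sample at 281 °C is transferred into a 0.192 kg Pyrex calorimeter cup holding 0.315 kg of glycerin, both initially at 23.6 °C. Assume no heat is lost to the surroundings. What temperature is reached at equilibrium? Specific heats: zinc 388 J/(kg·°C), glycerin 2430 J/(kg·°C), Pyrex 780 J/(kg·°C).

T_f ≈ 74.0 °C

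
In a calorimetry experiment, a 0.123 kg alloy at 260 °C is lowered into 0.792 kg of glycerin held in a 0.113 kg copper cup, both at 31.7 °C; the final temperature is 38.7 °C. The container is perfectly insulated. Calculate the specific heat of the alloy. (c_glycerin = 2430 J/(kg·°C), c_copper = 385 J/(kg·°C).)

Conservation of energy gives ΣQ = 0:
0.123×c×(38.7 − 260) + 0.792×2430×(38.7 − 31.7) + 0.113×385×(38.7 − 31.7) = 0
-27.22 c = -13776
c = -13776/-27.22 ≈ 506.1 J/(kg·°C)

c ≈ 506 J/(kg·°C)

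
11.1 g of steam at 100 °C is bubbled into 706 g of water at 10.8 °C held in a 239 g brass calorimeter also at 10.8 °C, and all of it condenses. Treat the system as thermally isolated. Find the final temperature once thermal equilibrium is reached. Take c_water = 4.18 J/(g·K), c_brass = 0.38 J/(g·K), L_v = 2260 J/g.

T_f ≈ 20.3 °C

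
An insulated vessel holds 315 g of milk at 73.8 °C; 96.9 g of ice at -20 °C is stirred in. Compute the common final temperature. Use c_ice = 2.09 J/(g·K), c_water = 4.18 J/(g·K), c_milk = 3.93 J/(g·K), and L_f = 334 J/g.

T_f ≈ 33.4 °C

Sum of m c ΔT and latent-heat terms is zero:
ice -20→0 °C: 96.9·2.09·20 = 4050.4
  melt ice: 96.9·334 = 32365
  warm the meltwater: 405.04 T
  milk: 1238(T − 73.8)
1643 T = 91361 − 36415 = 54946
T ≈ 33.44 °C. Since T > 0 °C, the all-ice-melts assumption holds.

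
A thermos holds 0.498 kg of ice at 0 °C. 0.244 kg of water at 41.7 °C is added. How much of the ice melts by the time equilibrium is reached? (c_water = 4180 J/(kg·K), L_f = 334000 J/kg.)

m_melted ≈ 0.127 kg

Heat available from the water dropping to 0 °C: 0.244×4180×41.7 = 42531 J.
Fully melting the ice requires m_ice L_f = 0.498×334000 = 166332 J.
That's not enough to melt it all — equilibrium is at 0 °C with ice remaining.
Mass melted = 42531/334000 ≈ 0.1273 kg.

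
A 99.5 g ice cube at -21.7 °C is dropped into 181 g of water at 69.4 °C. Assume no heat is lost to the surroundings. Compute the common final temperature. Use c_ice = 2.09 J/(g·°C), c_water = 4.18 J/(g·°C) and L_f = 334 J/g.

Sum of m c ΔT and latent-heat terms is zero:
ice -21.7→0 °C: 99.5·2.09·21.7 = 4512.6; fusion: m_ice L_f = 99.5·334 = 33233; meltwater 0→T: 99.5·4.18·T = 415.91 T; water cools: 181·4.18·(T − 69.4) = 756.58(T − 69.4)
1172.5 T = 52507 − 37746 = 14761
T ≈ 12.59 °C. Since T > 0 °C, the all-ice-melts assumption holds.

T_f ≈ 12.6 °C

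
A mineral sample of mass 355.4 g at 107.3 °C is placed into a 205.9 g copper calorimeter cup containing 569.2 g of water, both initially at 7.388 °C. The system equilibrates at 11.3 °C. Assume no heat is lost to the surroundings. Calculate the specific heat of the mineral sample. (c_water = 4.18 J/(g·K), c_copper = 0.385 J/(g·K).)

Setting the total heat transfer to zero:
355.4×c×(11.3 − 107.3) + 569.2×4.18×(11.3 − 7.388) + 205.9×0.385×(11.3 − 7.388) = 0
-34118 c = -9617.8
c = -9617.8/-34118 ≈ 0.2819 J/(g·K)

c ≈ 0.282 J/(g·K)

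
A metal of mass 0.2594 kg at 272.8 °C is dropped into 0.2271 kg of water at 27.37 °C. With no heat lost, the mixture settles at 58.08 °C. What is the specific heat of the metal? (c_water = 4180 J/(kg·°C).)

c ≈ 523 J/(kg·°C)

Energy conservation, ΣQ = 0:
0.2594×c×(58.08 − 272.8) + 0.2271×4180×(58.08 − 27.37) = 0
-55.7 c = -29152
c = -29152/-55.7 ≈ 523.4 J/(kg·°C)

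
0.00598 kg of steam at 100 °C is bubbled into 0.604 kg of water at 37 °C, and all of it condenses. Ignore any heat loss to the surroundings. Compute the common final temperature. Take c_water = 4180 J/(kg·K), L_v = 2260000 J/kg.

T_f ≈ 42.9 °C

Taking heat into each body as positive, Σ m c ΔT = 0:
steam→water at 100 °C releases m L_v = 0.00598·2260000 = 13515; condensate cools 100→T: 0.00598·4180·(T − 100) = 25(T − 100); original water: 2524.7(T − 37)
2549.7 T = 13515 + 2499.6 + 93415 = 109429
T ≈ 42.92 °C — below 100 °C, confirming all the steam condensed.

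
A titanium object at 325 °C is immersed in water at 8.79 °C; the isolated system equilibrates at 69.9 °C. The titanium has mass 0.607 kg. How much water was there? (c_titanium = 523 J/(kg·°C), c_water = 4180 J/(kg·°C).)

m ≈ 0.317 kg

Taking heat into each body as positive, Σ m c ΔT = 0:
0.607×523×(69.9 − 325) + m×4180×(69.9 − 8.79) = 0
255440 m = 80984
m = 80984/255440 ≈ 0.317 kg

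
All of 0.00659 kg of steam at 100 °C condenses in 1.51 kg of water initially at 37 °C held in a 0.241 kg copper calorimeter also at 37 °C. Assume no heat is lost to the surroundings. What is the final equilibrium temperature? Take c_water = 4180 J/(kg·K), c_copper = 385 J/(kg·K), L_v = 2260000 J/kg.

Taking heat into each body as positive, Σ m c ΔT = 0:
steam→water at 100 °C releases m L_v = 0.00659·2260000 = 14893; condensed water 100 °C→T: 27.55(T − 100); water warms: 1.51·4180·(T − 37) = 6311.8(T − 37); copper cup: 0.241·385·(T − 37) = 92.78(T − 37)
6432.1 T = 14893 + 2754.6 + 236970 = 254618
T ≈ 39.59 °C (< 100 °C, so full condensation is consistent).

T_f ≈ 39.6 °C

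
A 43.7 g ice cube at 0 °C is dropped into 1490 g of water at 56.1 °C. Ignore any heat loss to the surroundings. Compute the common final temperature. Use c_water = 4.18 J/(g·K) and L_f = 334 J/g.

T_f ≈ 52.2 °C

Heat gained plus heat lost sum to zero:
latent heat to melt: 43.7×334 = 14596; warm the meltwater: 182.67 T; water: 6228.2(T − 56.1)
6410.9 T = 349402 − 14596 = 334806
T ≈ 52.22 °C (positive, so assuming full melt was valid).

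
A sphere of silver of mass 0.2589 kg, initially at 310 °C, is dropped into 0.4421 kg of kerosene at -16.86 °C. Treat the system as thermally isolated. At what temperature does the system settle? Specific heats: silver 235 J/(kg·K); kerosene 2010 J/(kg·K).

Heat gained plus heat lost sum to zero:
0.2589*235*(T − 310) + 0.4421*2010*(T − (-16.86)) = 0
949.46 T = 3878.7
T = 3878.7/949.46 ≈ 4.09 °C

T_f ≈ 4.1 °C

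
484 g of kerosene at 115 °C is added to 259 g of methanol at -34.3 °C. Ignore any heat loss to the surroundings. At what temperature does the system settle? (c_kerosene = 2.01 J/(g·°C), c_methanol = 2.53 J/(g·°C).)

T_f ≈ 54.9 °C

T_f is the heat-capacity-weighted average of the initial temperatures:
T_f = (972.84×115 + 655.27×(-34.3)) / (972.84 + 655.27)
    = 89401 / 1628.1 ≈ 54.91 °C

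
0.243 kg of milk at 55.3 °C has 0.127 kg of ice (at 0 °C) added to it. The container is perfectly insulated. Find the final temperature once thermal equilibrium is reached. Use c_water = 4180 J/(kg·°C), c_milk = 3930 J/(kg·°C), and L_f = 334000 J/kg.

T_f ≈ 7.0 °C

Net heat exchanged in the isolated system is zero:
latent heat to melt: 0.127×334000 = 42418
  warm the meltwater: 530.86 T
  milk cools: 0.243×3930×(T − 55.3) = 954.99(T − 55.3)
1485.8 T = 52811 − 42418 = 10393
T ≈ 6.99 °C — above 0 °C, consistent with complete melting.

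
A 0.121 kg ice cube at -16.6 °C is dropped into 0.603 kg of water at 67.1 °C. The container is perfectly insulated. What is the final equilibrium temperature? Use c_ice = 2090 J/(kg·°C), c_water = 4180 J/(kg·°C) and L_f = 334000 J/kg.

T_f ≈ 41.1 °C

Energy conservation, ΣQ = 0:
warm ice to 0 °C: 0.121·2090·(0 − (-16.6)) = 4198; latent heat to melt: 0.121·334000 = 40414; warm the meltwater: 505.78 T; water cools: 0.603·4180·(T − 67.1) = 2520.5(T − 67.1)
3026.3 T = 169128 − 44612 = 124516
T ≈ 41.14 °C — above 0 °C, consistent with complete melting.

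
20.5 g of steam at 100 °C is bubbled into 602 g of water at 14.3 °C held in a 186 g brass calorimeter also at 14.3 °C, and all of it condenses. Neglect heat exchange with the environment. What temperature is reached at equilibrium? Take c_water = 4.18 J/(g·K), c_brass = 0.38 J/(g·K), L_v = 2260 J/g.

T_f ≈ 34.4 °C

Setting the total heat transfer to zero:
steam→water at 100 °C releases m L_v = 20.5·2260 = 46330; condensed water 100 °C→T: 85.69(T − 100); water warms: 602·4.18·(T − 14.3) = 2516.4(T − 14.3); brass cup: 186·0.38·(T − 14.3) = 70.68(T − 14.3)
2672.7 T = 46330 + 8569 + 36995 = 91894
T ≈ 34.38 °C (< 100 °C, so full condensation is consistent).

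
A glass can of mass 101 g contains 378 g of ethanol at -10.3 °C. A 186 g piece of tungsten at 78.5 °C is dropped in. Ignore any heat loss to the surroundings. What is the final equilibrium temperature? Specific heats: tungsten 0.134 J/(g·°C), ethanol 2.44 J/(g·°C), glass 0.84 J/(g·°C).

T_f is the heat-capacity-weighted average of the initial temperatures:
T_f = (24.92×78.5 + 922.32×(-10.3) + 84.84×(-10.3)) / (24.92 + 922.32 + 84.84)
    = -8417.2 / 1032.1 ≈ -8.16 °C

T_f ≈ -8.2 °C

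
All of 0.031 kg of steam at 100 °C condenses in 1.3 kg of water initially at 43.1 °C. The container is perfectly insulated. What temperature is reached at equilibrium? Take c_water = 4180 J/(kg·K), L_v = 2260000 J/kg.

T_f ≈ 57.0 °C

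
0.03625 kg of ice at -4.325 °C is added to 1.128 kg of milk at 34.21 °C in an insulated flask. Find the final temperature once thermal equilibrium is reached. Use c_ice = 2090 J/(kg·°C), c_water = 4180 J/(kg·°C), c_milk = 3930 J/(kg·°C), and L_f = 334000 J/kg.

T_f ≈ 30.4 °C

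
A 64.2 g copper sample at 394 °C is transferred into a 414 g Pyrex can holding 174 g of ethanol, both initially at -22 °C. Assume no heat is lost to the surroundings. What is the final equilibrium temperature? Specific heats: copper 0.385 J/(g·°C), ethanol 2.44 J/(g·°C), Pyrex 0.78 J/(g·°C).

T_f ≈ -8.7 °C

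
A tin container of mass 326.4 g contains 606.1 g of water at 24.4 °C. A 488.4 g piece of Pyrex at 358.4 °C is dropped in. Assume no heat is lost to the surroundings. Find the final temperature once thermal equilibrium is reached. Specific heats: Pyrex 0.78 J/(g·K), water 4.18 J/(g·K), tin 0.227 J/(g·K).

T_f ≈ 67.0 °C

Net heat exchanged in the isolated system is zero:
488.4*0.78*(T − 358.4) + 606.1*4.18*(T − 24.4) + 326.4*0.227*(T − 24.4) = 0
380.95(T − 358.4) + 2533.5(T − 24.4) + 74.09(T − 24.4) = 0
2988.5 T = 200158
T = 200158 / 2988.5 = 67 °C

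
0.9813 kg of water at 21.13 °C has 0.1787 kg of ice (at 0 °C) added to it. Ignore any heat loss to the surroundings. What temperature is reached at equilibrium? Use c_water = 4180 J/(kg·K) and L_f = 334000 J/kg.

Setting the total heat transfer to zero:
latent heat to melt: 0.1787×334000 = 59686
  meltwater 0→T: 0.1787×4180×T = 746.97 T
  water cools: 0.9813×4180×(T − 21.13) = 4101.8(T − 21.13)
4848.8 T = 86672 − 59686 = 26986
T ≈ 5.57 °C — above 0 °C, consistent with complete melting.

T_f ≈ 5.6 °C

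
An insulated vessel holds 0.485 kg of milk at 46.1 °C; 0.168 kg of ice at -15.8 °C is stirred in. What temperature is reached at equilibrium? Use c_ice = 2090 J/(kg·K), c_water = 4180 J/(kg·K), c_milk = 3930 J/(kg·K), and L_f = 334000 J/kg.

T_f ≈ 10.0 °C

Net heat exchanged in the isolated system is zero:
warm ice to 0 °C: 0.168·2090·(0 − (-15.8)) = 5547.7; latent heat to melt: 0.168·334000 = 56112; meltwater 0→T: 0.168·4180·T = 702.24 T; milk: 1906(T − 46.1)
2608.3 T = 87869 − 61660 = 26209
T ≈ 10.05 °C (positive, so assuming full melt was valid).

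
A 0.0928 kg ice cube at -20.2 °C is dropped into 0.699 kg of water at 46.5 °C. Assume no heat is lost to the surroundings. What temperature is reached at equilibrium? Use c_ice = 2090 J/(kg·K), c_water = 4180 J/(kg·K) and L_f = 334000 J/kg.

T_f ≈ 30.5 °C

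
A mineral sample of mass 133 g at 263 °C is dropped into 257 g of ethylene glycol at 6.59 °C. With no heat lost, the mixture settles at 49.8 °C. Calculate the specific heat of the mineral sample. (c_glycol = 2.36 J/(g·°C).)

c ≈ 0.924 J/(g·°C)

Taking heat into each body as positive, Σ m c ΔT = 0:
133·c·(49.8 − 263) + 257·2.36·(49.8 − 6.59) = 0
-28356 c = -26208
c = -26208/-28356 ≈ 0.9243 J/(g·°C)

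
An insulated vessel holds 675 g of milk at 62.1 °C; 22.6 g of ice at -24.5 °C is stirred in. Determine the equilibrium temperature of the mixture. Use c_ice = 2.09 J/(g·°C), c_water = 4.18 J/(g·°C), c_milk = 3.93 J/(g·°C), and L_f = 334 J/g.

Conservation of energy gives ΣQ = 0:
ice -24.5→0 °C: 22.6×2.09×24.5 = 1157.2; latent heat to melt: 22.6×334 = 7548.4; meltwater 0→T: 22.6×4.18×T = 94.47 T; milk cools: 675×3.93×(T − 62.1) = 2652.8(T − 62.1)
2747.2 T = 164736 − 8705.6 = 156030
T ≈ 56.80 °C (positive, so assuming full melt was valid).

T_f ≈ 56.8 °C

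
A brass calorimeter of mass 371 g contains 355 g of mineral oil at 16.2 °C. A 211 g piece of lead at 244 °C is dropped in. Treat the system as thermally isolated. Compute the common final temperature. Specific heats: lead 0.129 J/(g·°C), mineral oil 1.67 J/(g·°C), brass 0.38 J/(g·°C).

T_f ≈ 24.3 °C

Net heat exchanged in the isolated system is zero:
211*0.129*(T − 244) + 355*1.67*(T − 16.2) + 371*0.38*(T − 16.2) = 0
(27.22 + 592.85 + 140.98) T = 27.22*244 + 592.85*16.2 + 140.98*16.2
T = 18529/761.05 ≈ 24.35 °C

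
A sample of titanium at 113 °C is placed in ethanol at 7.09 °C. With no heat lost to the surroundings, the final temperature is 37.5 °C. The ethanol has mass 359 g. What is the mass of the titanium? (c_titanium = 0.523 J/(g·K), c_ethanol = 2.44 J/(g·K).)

Conservation of energy gives ΣQ = 0:
m·0.523·(37.5 − 113) + 359·2.44·(37.5 − 7.09) = 0
-39.49 m = -26638
m = -26638/-39.49 ≈ 674.6 g

m ≈ 675 g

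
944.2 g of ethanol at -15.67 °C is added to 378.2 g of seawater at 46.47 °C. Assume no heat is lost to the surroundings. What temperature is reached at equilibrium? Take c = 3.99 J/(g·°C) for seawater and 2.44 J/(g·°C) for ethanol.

Energy conservation, ΣQ = 0:
378.2·3.99·(T − 46.47) + 944.2·2.44·(T − (-15.67)) = 0
(1509 + 2303.8) T = 1509·46.47 + 2303.8·(-15.67)
T ≈ 8.92 °C

T_f ≈ 8.9 °C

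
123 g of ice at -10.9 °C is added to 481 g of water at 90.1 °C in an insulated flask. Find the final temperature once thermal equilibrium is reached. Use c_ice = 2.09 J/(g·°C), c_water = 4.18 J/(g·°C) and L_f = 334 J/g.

T_f ≈ 54.4 °C

Heat gained plus heat lost sum to zero:
warm ice to 0 °C: 123·2.09·(0 − (-10.9)) = 2802.1; latent heat to melt: 123·334 = 41082; meltwater 0→T: 123·4.18·T = 514.14 T; water: 2010.6(T − 90.1)
2524.7 T = 181153 − 43884 = 137269
T ≈ 54.37 °C — above 0 °C, consistent with complete melting.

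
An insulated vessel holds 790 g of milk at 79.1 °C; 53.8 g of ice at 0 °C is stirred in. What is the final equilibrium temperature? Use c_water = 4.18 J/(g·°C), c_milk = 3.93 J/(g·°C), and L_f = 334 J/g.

T_f ≈ 68.4 °C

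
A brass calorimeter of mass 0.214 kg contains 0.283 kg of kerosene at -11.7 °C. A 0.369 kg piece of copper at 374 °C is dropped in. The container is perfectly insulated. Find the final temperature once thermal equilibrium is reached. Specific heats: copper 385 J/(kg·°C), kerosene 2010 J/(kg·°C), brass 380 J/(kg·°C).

T_f ≈ 57.5 °C

T_f is the heat-capacity-weighted average of the initial temperatures:
T_f = (142.06·374 + 568.83·(-11.7) + 81.32·(-11.7)) / (142.06 + 568.83 + 81.32)
    = 45526 / 792.21 ≈ 57.47 °C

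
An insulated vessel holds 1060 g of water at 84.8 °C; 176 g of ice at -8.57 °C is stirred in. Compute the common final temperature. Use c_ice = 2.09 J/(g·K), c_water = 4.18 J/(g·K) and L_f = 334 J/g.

T_f ≈ 60.7 °C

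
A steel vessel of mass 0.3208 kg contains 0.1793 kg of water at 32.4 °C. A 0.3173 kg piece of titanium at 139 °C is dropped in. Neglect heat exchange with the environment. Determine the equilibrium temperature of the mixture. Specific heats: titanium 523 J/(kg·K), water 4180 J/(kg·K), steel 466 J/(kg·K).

With ΣQ=0 the equilibrium temperature is the m·c-weighted mean:
T_f = (165.95·139 + 749.47·32.4 + 149.49·32.4) / (165.95 + 749.47 + 149.49)
    = 52193 / 1064.9 ≈ 49.01 °C

T_f ≈ 49.0 °C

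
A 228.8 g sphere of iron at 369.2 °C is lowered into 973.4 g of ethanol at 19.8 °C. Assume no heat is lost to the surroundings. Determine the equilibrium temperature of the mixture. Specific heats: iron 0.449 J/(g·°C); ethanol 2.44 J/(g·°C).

T_f ≈ 34.3 °C

|Q_iron| = |Q_ethanol|:
228.8*0.449*(369.2 − T) = 973.4*2.44*(T − 19.8)
102.73(369.2 − T) = 2375.1(T − 19.8)
2477.8 T = 84955  ⇒  T ≈ 34.29 °C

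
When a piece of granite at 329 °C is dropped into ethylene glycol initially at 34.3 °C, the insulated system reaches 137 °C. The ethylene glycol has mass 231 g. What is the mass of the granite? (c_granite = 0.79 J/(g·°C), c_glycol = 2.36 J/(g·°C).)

m ≈ 369 g

Heat gained plus heat lost sum to zero:
m×0.79×(137 − 329) + 231×2.36×(137 − 34.3) = 0
-151.68 m = -55988
m = -55988/-151.68 ≈ 369.1 g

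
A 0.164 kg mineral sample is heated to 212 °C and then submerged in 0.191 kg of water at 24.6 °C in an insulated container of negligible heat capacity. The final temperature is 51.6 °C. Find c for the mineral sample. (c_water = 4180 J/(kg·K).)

Let T be the final temperature. ΣQ_i = 0:
0.164·c·(51.6 − 212) + 0.191·4180·(51.6 − 24.6) = 0
-26.31 c = -21556
c = -21556/-26.31 ≈ 819.5 J/(kg·K)

c ≈ 819 J/(kg·K)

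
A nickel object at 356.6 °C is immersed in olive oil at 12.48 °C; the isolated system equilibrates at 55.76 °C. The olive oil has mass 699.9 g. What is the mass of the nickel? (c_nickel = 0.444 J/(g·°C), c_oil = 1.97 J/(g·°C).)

m ≈ 447 g

Conservation of energy gives ΣQ = 0:
m×0.444×(55.76 − 356.6) + 699.9×1.97×(55.76 − 12.48) = 0
-133.57 m = -59675
m = -59675/-133.57 ≈ 446.8 g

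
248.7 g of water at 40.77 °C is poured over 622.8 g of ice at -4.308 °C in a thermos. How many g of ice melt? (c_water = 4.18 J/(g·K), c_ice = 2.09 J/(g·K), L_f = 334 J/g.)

m_melted ≈ 110 g

Heat available from the water dropping to 0 °C: 248.7×4.18×40.77 = 42383 J.
Of that, 622.8×2.09×4.308 = 5607.5 J goes to bring the ice to 0 °C, leaving 36776 J.
To melt every bit of ice: 622.8×334 = 208015 J.
That's not enough to melt it all — equilibrium is at 0 °C with ice remaining.
m_melt = 36776 / L_f = 110.1 g.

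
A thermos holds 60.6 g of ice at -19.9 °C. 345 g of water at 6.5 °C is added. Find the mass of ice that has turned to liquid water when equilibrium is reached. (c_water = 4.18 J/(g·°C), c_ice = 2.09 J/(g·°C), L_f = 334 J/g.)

m_melted ≈ 20.5 g

Water can give up m c ΔT = 345×4.18×6.5 = 9373.6 J before reaching 0 °C.
Warming the ice to 0 °C takes 60.6×2.09×19.9 = 2520.4 J, leaving 6853.2 J for melting.
Fully melting the ice requires m_ice L_f = 60.6×334 = 20240 J.
Since 6853.2 < 20240 J, not all the ice melts; equilibrium is at 0 °C.
Mass melted = 6853.2/334 ≈ 20.52 g.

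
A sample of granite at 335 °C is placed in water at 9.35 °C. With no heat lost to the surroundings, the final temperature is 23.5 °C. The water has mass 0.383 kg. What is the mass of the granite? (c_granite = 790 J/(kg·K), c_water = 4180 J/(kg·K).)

m ≈ 0.0921 kg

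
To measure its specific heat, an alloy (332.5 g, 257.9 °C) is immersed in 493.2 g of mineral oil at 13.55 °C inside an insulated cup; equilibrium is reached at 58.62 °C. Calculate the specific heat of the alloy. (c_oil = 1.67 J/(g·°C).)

c ≈ 0.56 J/(g·°C)

Conservation of energy gives ΣQ = 0:
332.5×c×(58.62 − 257.9) + 493.2×1.67×(58.62 − 13.55) = 0
-66261 c = -37122
c = -37122/-66261 ≈ 0.5602 J/(g·°C)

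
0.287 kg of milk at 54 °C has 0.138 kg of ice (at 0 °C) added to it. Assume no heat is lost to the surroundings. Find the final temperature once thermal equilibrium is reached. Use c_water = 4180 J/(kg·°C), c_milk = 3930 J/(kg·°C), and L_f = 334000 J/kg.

T_f ≈ 8.7 °C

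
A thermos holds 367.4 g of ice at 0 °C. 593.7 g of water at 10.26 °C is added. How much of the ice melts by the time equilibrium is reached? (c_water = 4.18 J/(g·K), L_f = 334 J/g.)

m_melted ≈ 76.2 g

Heat available from the water dropping to 0 °C: 593.7×4.18×10.26 = 25462 J.
Melting all 367.4 g of ice would need 367.4×334 = 122712 J.
25462 J < 122712 J, so only part of the ice melts and the system sits at 0 °C.
Mass melted = 25462/334 ≈ 76.23 g.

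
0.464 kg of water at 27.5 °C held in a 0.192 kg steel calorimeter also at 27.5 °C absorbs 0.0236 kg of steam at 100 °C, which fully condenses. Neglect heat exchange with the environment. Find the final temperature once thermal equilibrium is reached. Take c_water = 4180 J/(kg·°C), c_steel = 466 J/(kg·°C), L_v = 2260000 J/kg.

T_f ≈ 55.9 °C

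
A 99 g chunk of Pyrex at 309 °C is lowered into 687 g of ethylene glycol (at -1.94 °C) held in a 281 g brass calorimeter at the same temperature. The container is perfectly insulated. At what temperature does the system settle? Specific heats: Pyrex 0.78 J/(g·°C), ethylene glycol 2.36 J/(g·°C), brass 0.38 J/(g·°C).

T_f ≈ 11.4 °C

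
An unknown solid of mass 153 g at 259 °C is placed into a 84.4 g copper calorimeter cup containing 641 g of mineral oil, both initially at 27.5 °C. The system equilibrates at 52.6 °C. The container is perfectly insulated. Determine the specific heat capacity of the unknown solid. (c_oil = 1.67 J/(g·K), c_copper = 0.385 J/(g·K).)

Setting the total heat transfer to zero:
153·c·(52.6 − 259) + 641·1.67·(52.6 − 27.5) + 84.4·0.385·(52.6 − 27.5) = 0
-31579 c = -27684
c = -27684/-31579 ≈ 0.8767 J/(g·K)

c ≈ 0.877 J/(g·K)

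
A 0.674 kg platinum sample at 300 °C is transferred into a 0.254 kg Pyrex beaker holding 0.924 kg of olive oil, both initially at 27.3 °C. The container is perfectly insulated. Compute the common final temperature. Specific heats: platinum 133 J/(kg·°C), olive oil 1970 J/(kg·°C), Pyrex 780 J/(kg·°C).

T_f ≈ 38.9 °C

Heat gained plus heat lost sum to zero:
0.674×133×(T − 300) + 0.924×1970×(T − 27.3) + 0.254×780×(T − 27.3) = 0
2108 T = 81995
T ≈ 38.90 °C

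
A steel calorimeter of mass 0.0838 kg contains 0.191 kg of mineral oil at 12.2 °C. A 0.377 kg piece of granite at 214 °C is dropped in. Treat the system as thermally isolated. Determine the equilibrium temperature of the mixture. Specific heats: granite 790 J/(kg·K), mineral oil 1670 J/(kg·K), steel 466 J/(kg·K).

Let T be the final temperature. ΣQ_i = 0:
0.377×790×(T − 214) + 0.191×1670×(T − 12.2) + 0.0838×466×(T − 12.2) = 0
297.83(T − 214) + 318.97(T − 12.2) + 39.05(T − 12.2) = 0
655.85 T = 68103
T ≈ 103.84 °C

T_f ≈ 103.8 °C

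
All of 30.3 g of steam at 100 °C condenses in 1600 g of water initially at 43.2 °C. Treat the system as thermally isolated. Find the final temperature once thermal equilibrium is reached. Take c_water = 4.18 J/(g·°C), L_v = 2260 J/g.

Conservation of energy gives ΣQ = 0:
latent heat released on condensation: 30.3·2260 = 68478
  condensate cools 100→T: 30.3·4.18·(T − 100) = 126.65(T − 100)
  original water: 6688(T − 43.2)
6814.7 T = 68478 + 12665 + 288922 = 370065
T ≈ 54.30 °C (< 100 °C, so full condensation is consistent).

T_f ≈ 54.3 °C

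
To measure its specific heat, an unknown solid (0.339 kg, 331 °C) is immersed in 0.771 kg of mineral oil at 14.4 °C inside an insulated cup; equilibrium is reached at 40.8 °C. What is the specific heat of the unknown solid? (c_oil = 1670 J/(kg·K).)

Setting the total heat transfer to zero:
0.339×c×(40.8 − 331) + 0.771×1670×(40.8 − 14.4) = 0
-98.38 c = -33992
c = -33992/-98.38 ≈ 345.5 J/(kg·K)

c ≈ 346 J/(kg·K)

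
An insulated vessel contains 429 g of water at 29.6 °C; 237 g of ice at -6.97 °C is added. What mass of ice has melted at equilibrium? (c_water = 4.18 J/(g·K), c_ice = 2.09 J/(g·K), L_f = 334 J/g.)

m_melted ≈ 149 g

Water can give up m c ΔT = 429×4.18×29.6 = 53079 J before reaching 0 °C.
Warming the ice to 0 °C takes 237×2.09×6.97 = 3452.5 J, leaving 49627 J for melting.
Melting all 237 g of ice would need 237×334 = 79158 J.
49627 J < 79158 J, so only part of the ice melts and the system sits at 0 °C.
m_melted×334 = 49627  ⇒  m_melted ≈ 148.6 g.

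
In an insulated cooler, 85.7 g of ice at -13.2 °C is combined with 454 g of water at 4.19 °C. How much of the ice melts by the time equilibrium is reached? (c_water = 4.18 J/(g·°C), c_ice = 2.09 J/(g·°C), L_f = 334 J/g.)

Cooling the water to 0 °C releases 454·4.18·4.19 = 7951.4 J.
Warming the ice to 0 °C takes 85.7·2.09·13.2 = 2364.3 J, leaving 5587.2 J for melting.
To melt every bit of ice: 85.7·334 = 28624 J.
Since 5587.2 < 28624 J, not all the ice melts; equilibrium is at 0 °C.
Mass melted = 5587.2/334 ≈ 16.73 g.

m_melted ≈ 16.7 g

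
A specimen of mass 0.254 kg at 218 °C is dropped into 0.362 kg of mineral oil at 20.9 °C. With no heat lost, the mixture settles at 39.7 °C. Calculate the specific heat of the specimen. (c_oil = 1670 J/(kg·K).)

Heat lost by the specimen = heat gained by the oil:
0.254·c·(218 − 39.7) = 0.362·1670·(39.7 − 20.9)
45.29 c = 11365  ⇒  c ≈ 251 J/(kg·K)

c ≈ 251 J/(kg·K)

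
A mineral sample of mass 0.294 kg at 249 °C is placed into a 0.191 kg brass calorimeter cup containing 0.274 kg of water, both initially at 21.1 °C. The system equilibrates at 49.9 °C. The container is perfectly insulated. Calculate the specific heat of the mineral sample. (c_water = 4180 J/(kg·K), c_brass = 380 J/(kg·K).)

Setting the total heat transfer to zero:
0.294·c·(49.9 − 249) + 0.274·4180·(49.9 − 21.1) + 0.191·380·(49.9 − 21.1) = 0
-58.54 c = -35076
c = -35076/-58.54 ≈ 599.2 J/(kg·K)

c ≈ 599 J/(kg·K)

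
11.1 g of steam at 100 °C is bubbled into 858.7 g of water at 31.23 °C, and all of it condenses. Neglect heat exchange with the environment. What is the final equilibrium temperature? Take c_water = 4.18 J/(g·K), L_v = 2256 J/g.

Energy conservation, ΣQ = 0:
condense steam: −11.1×2256 = −25042
  condensed water 100 °C→T: 46.4(T − 100)
  water warms: 858.7×4.18×(T − 31.23) = 3589.4(T − 31.23)
3635.8 T = 25042 + 4639.8 + 112096 = 141777
T ≈ 39.00 °C, under the boiling point, so the assumption holds.

T_f ≈ 39.0 °C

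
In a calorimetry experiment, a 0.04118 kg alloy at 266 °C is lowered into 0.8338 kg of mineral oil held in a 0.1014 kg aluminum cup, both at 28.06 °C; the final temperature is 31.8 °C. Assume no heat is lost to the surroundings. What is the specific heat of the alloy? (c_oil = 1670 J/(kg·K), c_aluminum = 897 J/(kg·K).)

c ≈ 575 J/(kg·K)

Energy conservation, ΣQ = 0:
0.04118·c·(31.8 − 266) + 0.8338·1670·(31.8 − 28.06) + 0.1014·897·(31.8 − 28.06) = 0
-9.644 c = -5547.9
c = -5547.9/-9.644 ≈ 575.3 J/(kg·K)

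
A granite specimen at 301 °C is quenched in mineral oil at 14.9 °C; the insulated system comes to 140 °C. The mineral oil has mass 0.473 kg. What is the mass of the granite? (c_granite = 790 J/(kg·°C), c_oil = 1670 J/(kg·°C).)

m ≈ 0.777 kg

|Q_granite| = |Q_oil|:
m·790·(301 − 140) = 0.473·1670·(140 − 14.9)
127190 m = 98818  ⇒  m ≈ 0.7769 kg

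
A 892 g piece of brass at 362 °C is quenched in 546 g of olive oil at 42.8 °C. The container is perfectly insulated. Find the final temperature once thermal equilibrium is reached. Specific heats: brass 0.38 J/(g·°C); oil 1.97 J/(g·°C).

T_f ≈ 119.3 °C

With ΣQ=0 the equilibrium temperature is the m·c-weighted mean:
T_f = (338.96·362 + 1075.6·42.8) / (338.96 + 1075.6)
    = 168740 / 1414.6 ≈ 119.29 °C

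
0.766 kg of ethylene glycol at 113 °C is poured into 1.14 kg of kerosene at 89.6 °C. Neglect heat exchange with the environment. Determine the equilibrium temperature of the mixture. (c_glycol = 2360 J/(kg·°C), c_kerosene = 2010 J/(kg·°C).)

T_f ≈ 99.9 °C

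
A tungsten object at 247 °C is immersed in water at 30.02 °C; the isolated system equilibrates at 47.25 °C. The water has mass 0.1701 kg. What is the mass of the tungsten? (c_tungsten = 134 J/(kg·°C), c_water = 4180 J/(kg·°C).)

|Q_tungsten| = |Q_water|:
m×134×(247 − 47.25) = 0.1701×4180×(47.25 − 30.02)
26766 m = 12251  ⇒  m ≈ 0.4577 kg

m ≈ 0.458 kg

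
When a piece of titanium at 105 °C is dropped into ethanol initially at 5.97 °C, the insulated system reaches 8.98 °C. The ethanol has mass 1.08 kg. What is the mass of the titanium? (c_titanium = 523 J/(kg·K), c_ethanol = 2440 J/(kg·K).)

m ≈ 0.158 kg

|Q_titanium| = |Q_ethanol|:
m·523·(105 − 8.98) = 1.08·2440·(8.98 − 5.97)
50218 m = 7932  ⇒  m ≈ 0.1579 kg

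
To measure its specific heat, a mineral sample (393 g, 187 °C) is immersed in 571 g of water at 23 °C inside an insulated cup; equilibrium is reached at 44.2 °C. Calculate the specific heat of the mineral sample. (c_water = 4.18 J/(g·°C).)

c ≈ 0.902 J/(g·°C)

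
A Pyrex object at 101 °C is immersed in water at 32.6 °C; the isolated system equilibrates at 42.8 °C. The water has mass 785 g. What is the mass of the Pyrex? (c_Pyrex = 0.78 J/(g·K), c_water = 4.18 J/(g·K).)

m ≈ 737 g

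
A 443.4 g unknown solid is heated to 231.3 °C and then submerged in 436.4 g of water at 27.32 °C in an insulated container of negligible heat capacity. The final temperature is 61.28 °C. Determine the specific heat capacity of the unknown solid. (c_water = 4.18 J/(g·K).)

Heat lost by the unknown solid = heat gained by the water:
443.4·c·(231.3 − 61.28) = 436.4·4.18·(61.28 − 27.32)
75387 c = 61948  ⇒  c ≈ 0.8217 J/(g·K)

c ≈ 0.822 J/(g·K)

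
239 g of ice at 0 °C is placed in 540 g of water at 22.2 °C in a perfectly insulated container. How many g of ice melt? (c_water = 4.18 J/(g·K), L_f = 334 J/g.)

Cooling the water to 0 °C releases 540·4.18·22.2 = 50110 J.
Melting all 239 g of ice would need 239·334 = 79826 J.
50110 J < 79826 J, so only part of the ice melts and the system sits at 0 °C.
Mass melted = 50110/334 ≈ 150 g.

m_melted ≈ 150 g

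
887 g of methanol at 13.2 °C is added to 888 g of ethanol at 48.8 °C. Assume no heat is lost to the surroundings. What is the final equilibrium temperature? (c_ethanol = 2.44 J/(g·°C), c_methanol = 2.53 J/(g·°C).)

Taking heat into each body as positive, Σ m c ΔT = 0:
888×2.44×(T − 48.8) + 887×2.53×(T − 13.2) = 0
2166.7(T − 48.8) + 2244.1(T − 13.2) = 0
(2166.7 + 2244.1) T = 2166.7×48.8 + 2244.1×13.2
T ≈ 30.69 °C

T_f ≈ 30.7 °C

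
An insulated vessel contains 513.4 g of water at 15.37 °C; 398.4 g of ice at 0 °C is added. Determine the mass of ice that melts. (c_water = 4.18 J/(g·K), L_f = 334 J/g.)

Heat available from the water dropping to 0 °C: 513.4×4.18×15.37 = 32984 J.
Fully melting the ice requires m_ice L_f = 398.4×334 = 133066 J.
32984 J < 133066 J, so only part of the ice melts and the system sits at 0 °C.
Mass melted = 32984/334 ≈ 98.76 g.

m_melted ≈ 98.8 g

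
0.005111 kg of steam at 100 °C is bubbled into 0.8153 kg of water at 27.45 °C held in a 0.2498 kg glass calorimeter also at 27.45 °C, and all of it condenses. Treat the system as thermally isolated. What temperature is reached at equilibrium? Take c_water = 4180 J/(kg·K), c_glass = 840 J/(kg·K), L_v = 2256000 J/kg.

Energy balance with sensible and latent terms:
latent heat released on condensation: 0.005111·2256000 = 11530
  condensate cools 100→T: 0.005111·4180·(T − 100) = 21.36(T − 100)
  original water: 3408(T − 27.45)
  cup: 209.83(T − 27.45)
3639.1 T = 11530 + 2136.4 + 99308 = 112975
T ≈ 31.04 °C, under the boiling point, so the assumption holds.

T_f ≈ 31.0 °C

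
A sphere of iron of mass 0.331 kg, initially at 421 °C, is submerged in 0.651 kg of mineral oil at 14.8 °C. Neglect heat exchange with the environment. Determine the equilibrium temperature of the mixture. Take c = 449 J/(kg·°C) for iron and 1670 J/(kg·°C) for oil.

Net heat exchanged in the isolated system is zero:
0.331×449×(T − 421) + 0.651×1670×(T − 14.8) = 0
148.62(T − 421) + 1087.2(T − 14.8) = 0
1235.8 T = 78659
T = 78659 / 1235.8 = 63.7 °C

T_f ≈ 63.7 °C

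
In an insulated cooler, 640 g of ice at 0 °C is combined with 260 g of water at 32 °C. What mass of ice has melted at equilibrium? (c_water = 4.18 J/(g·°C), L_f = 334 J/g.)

m_melted ≈ 104 g

Water can give up m c ΔT = 260×4.18×32 = 34778 J before reaching 0 °C.
Melting all 640 g of ice would need 640×334 = 213760 J.
34778 J < 213760 J, so only part of the ice melts and the system sits at 0 °C.
m_melt = 34778 / L_f = 104.1 g.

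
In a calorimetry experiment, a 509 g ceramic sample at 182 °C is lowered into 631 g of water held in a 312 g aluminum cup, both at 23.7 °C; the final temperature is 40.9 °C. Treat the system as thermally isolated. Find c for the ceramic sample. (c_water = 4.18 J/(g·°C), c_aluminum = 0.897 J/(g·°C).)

c ≈ 0.699 J/(g·°C)

Energy conservation, ΣQ = 0:
509·c·(40.9 − 182) + 631·4.18·(40.9 − 23.7) + 312·0.897·(40.9 − 23.7) = 0
-71820 c = -50180
c = -50180/-71820 ≈ 0.6987 J/(g·°C)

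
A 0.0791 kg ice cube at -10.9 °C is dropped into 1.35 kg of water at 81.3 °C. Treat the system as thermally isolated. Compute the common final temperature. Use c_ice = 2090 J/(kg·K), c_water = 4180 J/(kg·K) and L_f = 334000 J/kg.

T_f ≈ 72.1 °C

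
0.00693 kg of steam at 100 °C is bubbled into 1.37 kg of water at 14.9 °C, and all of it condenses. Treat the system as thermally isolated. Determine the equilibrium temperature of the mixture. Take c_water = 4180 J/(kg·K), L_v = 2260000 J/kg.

Sum of m c ΔT and latent-heat terms is zero:
steam→water at 100 °C releases m L_v = 0.00693×2260000 = 15662
  condensed water 100 °C→T: 28.97(T − 100)
  original water: 5726.6(T − 14.9)
5755.6 T = 15662 + 2896.7 + 85326 = 103885
T ≈ 18.05 °C (< 100 °C, so full condensation is consistent).

T_f ≈ 18.0 °C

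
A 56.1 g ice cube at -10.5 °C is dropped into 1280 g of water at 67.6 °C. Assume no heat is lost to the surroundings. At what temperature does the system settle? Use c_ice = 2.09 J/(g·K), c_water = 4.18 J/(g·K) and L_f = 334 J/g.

T_f ≈ 61.2 °C

Let T be the final temperature. ΣQ_i = 0:
warm ice to 0 °C: 56.1·2.09·(0 − (-10.5)) = 1231.1; melt ice: 56.1·334 = 18737; meltwater 0→T: 56.1·4.18·T = 234.5 T; water: 5350.4(T − 67.6)
5584.9 T = 361687 − 19969 = 341719
T ≈ 61.19 °C. Since T > 0 °C, the all-ice-melts assumption holds.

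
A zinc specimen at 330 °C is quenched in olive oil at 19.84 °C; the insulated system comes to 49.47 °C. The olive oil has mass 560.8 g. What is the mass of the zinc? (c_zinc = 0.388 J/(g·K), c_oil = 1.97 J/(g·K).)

m ≈ 301 g

Heat lost by the zinc = heat gained by the oil:
m×0.388×(330 − 49.47) = 560.8×1.97×(49.47 − 19.84)
108.85 m = 32735  ⇒  m ≈ 300.7 g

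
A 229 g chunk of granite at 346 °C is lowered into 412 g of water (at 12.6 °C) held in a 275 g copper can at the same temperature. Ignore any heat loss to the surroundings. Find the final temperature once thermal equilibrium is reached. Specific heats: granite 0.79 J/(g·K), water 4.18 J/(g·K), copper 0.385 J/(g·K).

T_f ≈ 42.6 °C

Net heat exchanged in the isolated system is zero:
229×0.79×(T − 346) + 412×4.18×(T − 12.6) + 275×0.385×(T − 12.6) = 0
2008.9 T = 85628
T = 85628 / 2008.9 = 42.6 °C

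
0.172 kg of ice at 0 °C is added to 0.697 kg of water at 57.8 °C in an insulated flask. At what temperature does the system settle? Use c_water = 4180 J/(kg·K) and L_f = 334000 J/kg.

Net heat exchanged in the isolated system is zero:
melt ice: 0.172×334000 = 57448
  meltwater 0→T: 0.172×4180×T = 718.96 T
  water cools: 0.697×4180×(T − 57.8) = 2913.5(T − 57.8)
3632.4 T = 168398 − 57448 = 110950
T ≈ 30.54 °C. Since T > 0 °C, the all-ice-melts assumption holds.

T_f ≈ 30.5 °C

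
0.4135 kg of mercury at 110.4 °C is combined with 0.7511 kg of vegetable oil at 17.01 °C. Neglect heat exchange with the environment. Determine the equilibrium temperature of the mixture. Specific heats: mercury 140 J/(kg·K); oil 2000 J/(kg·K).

Conservation of energy gives ΣQ = 0:
0.4135·140·(T − 110.4) + 0.7511·2000·(T − 17.01) = 0
57.89(T − 110.4) + 1502.2(T − 17.01) = 0
(57.89 + 1502.2) T = 57.89·110.4 + 1502.2·17.01
T = 31943/1560.1 ≈ 20.48 °C

T_f ≈ 20.5 °C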